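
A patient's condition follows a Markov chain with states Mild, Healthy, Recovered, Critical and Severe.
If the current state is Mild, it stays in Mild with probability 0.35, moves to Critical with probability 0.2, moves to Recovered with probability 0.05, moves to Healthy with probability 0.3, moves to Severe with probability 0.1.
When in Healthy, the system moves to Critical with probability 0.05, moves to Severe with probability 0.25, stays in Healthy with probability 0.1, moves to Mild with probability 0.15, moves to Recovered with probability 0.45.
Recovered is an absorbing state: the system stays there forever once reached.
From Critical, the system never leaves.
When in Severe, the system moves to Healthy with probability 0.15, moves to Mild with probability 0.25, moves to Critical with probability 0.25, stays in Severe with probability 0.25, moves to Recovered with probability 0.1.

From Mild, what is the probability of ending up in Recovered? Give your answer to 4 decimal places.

Let h(s) be the probability of absorption at Recovered starting from transient state s. Then h(Recovered) = 1 and h(Critical) = 0. By first-step analysis:
h(Mild) = 0.35·h(Mild) + 0.3·h(Healthy) + 0.05·1 + 0.2·0 + 0.1·h(Severe)
h(Healthy) = 0.15·h(Mild) + 0.1·h(Healthy) + 0.45·1 + 0.05·0 + 0.25·h(Severe)
h(Severe) = 0.25·h(Mild) + 0.15·h(Healthy) + 0.1·1 + 0.25·0 + 0.25·h(Severe)
Solving: h(Mild) = 0.4638, h(Healthy) = 0.6960, h(Severe) = 0.4271.
Starting from Mild, the probability is 0.4638.

0.4638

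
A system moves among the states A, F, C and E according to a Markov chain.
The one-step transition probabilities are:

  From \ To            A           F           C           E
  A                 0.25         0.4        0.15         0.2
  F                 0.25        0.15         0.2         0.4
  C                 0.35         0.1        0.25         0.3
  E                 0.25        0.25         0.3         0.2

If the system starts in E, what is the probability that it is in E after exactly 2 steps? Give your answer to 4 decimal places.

0.2800

Propagate the distribution vector 2 steps from E.
After 0 steps: (0.0000, 0.0000, 0.0000, 1.0000)
After 1 step: (0.2500, 0.2500, 0.3000, 0.2000)
After 2 steps: (0.2800, 0.2175, 0.2225, 0.2800)
P(in E after 2 steps) = 0.2800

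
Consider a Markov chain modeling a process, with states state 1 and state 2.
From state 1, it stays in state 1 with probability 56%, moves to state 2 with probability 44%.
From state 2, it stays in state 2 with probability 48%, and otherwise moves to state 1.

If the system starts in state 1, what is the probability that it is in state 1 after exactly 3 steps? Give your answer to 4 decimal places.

0.5417

Propagate the distribution vector 3 steps from state 1.
After 0 steps: (1.0000, 0.0000)
After 1 step: (0.5600, 0.4400)
After 2 steps: (0.5424, 0.4576)
After 3 steps: (0.5417, 0.4583)
P(in state 1 after 3 steps) = 0.5417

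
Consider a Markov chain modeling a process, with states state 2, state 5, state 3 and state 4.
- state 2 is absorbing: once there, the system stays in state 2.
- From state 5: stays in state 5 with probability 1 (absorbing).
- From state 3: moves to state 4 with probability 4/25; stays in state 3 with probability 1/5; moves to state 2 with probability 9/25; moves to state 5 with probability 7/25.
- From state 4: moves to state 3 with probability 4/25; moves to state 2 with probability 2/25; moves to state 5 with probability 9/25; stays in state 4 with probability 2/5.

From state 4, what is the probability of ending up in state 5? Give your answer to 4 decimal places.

Let h(s) be the probability of absorption at state 5 starting from transient state s. Then h(state 5) = 1 and h(state 2) = 0. By first-step analysis:
h(state 3) = 0.36·0 + 0.28·1 + 0.2·h(state 3) + 0.16·h(state 4)
h(state 4) = 0.08·0 + 0.36·1 + 0.16·h(state 3) + 0.4·h(state 4)
Solving: h(state 3) = 0.4965, h(state 4) = 0.7324.
Starting from state 4, the probability is 0.7324.

0.7324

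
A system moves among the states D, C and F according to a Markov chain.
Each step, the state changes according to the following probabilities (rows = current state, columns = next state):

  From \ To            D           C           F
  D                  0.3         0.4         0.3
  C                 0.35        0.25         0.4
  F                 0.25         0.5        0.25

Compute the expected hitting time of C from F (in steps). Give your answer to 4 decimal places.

Let t(s) be the expected number of steps to first reach C from state s, with t(C) = 0. Conditioning on the first step:
t(D) = 1 + 0.3·t(D) + 0.3·t(F)
t(F) = 1 + 0.25·t(D) + 0.25·t(F)
Solving: t(D) = 2.3333, t(F) = 2.1111.
Expected steps from F to C: 2.1111.

2.1111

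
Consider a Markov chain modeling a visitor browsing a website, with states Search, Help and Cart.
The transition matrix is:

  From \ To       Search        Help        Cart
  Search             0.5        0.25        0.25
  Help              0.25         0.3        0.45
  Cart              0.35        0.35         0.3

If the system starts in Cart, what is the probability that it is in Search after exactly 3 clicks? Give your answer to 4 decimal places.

0.3754

Propagate the distribution vector 3 clicks from Cart.
After 0 clicks: (0.0000, 0.0000, 1.0000)
After 1 click: (0.3500, 0.3500, 0.3000)
After 2 clicks: (0.3675, 0.2975, 0.3350)
After 3 clicks: (0.3754, 0.2984, 0.3263)
P(in Search after 3 clicks) = 0.3754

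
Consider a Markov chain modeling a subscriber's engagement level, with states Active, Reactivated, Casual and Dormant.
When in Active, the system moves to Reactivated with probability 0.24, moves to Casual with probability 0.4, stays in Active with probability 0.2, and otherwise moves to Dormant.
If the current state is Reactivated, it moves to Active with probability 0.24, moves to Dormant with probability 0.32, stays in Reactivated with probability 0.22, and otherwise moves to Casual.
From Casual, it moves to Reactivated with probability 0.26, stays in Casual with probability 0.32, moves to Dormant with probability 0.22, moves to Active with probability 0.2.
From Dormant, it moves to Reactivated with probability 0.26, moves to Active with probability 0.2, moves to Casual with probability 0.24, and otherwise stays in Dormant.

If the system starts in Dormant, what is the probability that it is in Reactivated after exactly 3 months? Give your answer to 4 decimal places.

0.2460

Propagate the distribution vector 3 months from Dormant.
After 0 months: (0.0000, 0.0000, 0.0000, 1.0000)
After 1 month: (0.2000, 0.2600, 0.2400, 0.3000)
After 2 months: (0.2104, 0.2456, 0.2860, 0.2580)
After 3 months: (0.2098, 0.2460, 0.2916, 0.2526)
P(in Reactivated after 3 months) = 0.2460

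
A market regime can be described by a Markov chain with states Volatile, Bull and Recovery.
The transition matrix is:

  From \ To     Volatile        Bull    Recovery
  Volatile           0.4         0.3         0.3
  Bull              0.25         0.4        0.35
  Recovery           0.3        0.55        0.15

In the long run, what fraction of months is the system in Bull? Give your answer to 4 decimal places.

Let the stationary distribution be π with π = πP and π_1 + π_2 + π_3 = 1.
π_1 = 0.4·π_1 + 0.25·π_2 + 0.3·π_3
π_2 = 0.3·π_1 + 0.4·π_2 + 0.55·π_3
Solving with the normalization constraint gives π = (0.3105, 0.4108, 0.2787).
So the stationary probability of Bull is 0.4108.

0.4108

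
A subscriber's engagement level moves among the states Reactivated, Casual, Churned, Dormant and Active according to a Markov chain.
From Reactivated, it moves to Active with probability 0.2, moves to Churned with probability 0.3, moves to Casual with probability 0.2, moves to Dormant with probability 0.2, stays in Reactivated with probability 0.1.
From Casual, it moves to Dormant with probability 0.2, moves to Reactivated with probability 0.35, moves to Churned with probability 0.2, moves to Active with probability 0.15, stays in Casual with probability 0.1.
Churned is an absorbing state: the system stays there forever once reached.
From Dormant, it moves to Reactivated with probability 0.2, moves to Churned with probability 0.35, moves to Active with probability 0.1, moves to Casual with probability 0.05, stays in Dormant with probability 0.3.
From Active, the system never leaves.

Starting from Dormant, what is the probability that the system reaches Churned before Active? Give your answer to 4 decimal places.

0.7264

Let h(s) be the probability of absorption at Churned starting from transient state s. Then h(Churned) = 1 and h(Active) = 0. By first-step analysis:
h(Reactivated) = 0.1·h(Reactivated) + 0.2·h(Casual) + 0.3·1 + 0.2·h(Dormant) + 0.2·0
h(Casual) = 0.35·h(Reactivated) + 0.1·h(Casual) + 0.2·1 + 0.2·h(Dormant) + 0.15·0
h(Dormant) = 0.2·h(Reactivated) + 0.05·h(Casual) + 0.35·1 + 0.3·h(Dormant) + 0.1·0
Solving: h(Reactivated) = 0.6349, h(Casual) = 0.6306, h(Dormant) = 0.7264.
Starting from Dormant, the probability is 0.7264.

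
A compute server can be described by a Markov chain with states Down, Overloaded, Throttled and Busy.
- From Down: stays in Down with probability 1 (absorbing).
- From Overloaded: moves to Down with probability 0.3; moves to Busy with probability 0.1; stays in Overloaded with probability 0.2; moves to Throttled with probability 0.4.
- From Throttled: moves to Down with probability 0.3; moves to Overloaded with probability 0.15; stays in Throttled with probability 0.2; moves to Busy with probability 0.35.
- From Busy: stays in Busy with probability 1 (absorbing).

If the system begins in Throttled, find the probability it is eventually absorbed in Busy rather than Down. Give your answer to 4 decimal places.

Let h(s) be the probability of absorption at Busy starting from transient state s. Then h(Busy) = 1 and h(Down) = 0. By first-step analysis:
h(Overloaded) = 0.3·0 + 0.2·h(Overloaded) + 0.4·h(Throttled) + 0.1·1
h(Throttled) = 0.3·0 + 0.15·h(Overloaded) + 0.2·h(Throttled) + 0.35·1
Solving: h(Overloaded) = 0.3793, h(Throttled) = 0.5086.
Starting from Throttled, the probability is 0.5086.

0.5086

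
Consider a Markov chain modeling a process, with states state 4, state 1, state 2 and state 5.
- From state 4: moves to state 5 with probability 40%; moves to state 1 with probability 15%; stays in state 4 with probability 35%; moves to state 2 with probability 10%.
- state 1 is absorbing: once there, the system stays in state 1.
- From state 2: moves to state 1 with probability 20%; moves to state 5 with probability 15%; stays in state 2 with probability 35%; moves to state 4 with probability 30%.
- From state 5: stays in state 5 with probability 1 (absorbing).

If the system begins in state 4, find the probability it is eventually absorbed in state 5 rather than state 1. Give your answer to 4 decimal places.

0.7006

Let h(s) be the probability of absorption at state 5 starting from transient state s. Then h(state 5) = 1 and h(state 1) = 0. By first-step analysis:
h(state 4) = 0.35·h(state 4) + 0.15·0 + 0.1·h(state 2) + 0.4·1
h(state 2) = 0.3·h(state 4) + 0.2·0 + 0.35·h(state 2) + 0.15·1
Solving: h(state 4) = 0.7006, h(state 2) = 0.5541.
Starting from state 4, the probability is 0.7006.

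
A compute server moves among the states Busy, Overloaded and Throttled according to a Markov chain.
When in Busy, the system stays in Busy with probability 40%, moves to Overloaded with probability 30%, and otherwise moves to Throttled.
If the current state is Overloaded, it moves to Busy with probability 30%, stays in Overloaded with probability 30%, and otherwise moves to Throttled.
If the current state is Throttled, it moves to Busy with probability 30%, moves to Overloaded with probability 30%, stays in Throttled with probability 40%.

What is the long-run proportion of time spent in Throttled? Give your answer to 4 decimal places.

Let the stationary distribution be π with π = πP and π_1 + π_2 + π_3 = 1.
π_1 = 0.4·π_1 + 0.3·π_2 + 0.3·π_3
π_2 = 0.3·π_1 + 0.3·π_2 + 0.3·π_3
Solving with the normalization constraint gives π = (0.3333, 0.3000, 0.3667).
So the stationary probability of Throttled is 0.3667.

0.3667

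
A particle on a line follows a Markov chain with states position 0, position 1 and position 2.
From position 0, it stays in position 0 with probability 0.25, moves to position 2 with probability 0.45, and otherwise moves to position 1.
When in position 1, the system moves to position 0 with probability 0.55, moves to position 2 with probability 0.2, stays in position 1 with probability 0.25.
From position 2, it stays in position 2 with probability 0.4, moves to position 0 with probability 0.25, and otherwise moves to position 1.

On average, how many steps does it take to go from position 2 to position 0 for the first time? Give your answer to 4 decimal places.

Let t(s) be the expected number of steps to first reach position 0 from state s, with t(position 0) = 0. Conditioning on the first step:
t(position 1) = 1 + 0.25·t(position 1) + 0.2·t(position 2)
t(position 2) = 1 + 0.35·t(position 1) + 0.4·t(position 2)
Solving: t(position 1) = 2.1053, t(position 2) = 2.8947.
Expected steps from position 2 to position 0: 2.8947.

2.8947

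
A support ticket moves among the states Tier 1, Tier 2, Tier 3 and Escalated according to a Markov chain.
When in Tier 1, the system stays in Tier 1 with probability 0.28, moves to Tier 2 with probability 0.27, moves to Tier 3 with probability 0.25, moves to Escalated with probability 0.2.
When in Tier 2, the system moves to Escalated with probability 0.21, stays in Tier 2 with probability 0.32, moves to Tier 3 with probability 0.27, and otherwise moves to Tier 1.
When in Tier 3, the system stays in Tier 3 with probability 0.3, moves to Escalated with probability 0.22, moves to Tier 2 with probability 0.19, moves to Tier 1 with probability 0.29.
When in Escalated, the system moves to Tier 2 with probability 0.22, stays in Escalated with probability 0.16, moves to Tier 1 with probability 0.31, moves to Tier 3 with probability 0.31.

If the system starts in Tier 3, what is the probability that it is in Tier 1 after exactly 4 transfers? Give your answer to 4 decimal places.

0.2688

Propagate the distribution vector 4 transfers from Tier 3.
After 0 transfers: (0.0000, 0.0000, 1.0000, 0.0000)
After 1 transfer: (0.2900, 0.1900, 0.3000, 0.2200)
After 2 transfers: (0.2744, 0.2445, 0.2820, 0.1991)
After 3 transfers: (0.2692, 0.2497, 0.2809, 0.2001)
After 4 transfers: (0.2688, 0.2500, 0.2810, 0.2001)
P(in Tier 1 after 4 transfers) = 0.2688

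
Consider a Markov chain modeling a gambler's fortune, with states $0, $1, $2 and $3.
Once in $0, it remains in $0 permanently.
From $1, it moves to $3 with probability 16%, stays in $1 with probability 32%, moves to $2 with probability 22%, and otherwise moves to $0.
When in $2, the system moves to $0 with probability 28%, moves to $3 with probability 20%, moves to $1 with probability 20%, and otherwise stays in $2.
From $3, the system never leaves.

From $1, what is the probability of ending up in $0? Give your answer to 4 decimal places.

Let h(s) be the probability of absorption at $0 starting from transient state s. Then h($0) = 1 and h($3) = 0. By first-step analysis:
h($1) = 0.3·1 + 0.32·h($1) + 0.22·h($2) + 0.16·0
h($2) = 0.28·1 + 0.2·h($1) + 0.32·h($2) + 0.2·0
Solving: h($1) = 0.6348, h($2) = 0.5985.
Starting from $1, the probability is 0.6348.

0.6348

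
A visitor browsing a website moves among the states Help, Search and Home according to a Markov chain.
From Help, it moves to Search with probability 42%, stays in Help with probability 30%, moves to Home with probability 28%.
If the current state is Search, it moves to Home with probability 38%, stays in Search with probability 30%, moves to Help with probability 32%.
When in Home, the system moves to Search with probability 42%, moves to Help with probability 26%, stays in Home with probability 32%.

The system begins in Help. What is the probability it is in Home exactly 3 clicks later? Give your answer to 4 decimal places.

0.3303

Propagate the distribution vector 3 clicks from Help.
After 0 clicks: (1.0000, 0.0000, 0.0000)
After 1 click: (0.3000, 0.4200, 0.2800)
After 2 clicks: (0.2972, 0.3696, 0.3332)
After 3 clicks: (0.2941, 0.3756, 0.3303)
P(in Home after 3 clicks) = 0.3303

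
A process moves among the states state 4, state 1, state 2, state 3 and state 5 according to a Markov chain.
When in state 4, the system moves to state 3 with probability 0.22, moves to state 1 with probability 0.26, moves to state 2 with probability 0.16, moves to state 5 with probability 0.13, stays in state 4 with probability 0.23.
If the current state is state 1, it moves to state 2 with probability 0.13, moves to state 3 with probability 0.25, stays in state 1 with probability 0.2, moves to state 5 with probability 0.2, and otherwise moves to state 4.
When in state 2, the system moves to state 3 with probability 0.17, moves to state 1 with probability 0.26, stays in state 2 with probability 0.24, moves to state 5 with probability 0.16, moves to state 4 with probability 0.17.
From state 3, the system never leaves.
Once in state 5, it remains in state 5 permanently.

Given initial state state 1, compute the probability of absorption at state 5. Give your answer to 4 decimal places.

Let h(s) be the probability of absorption at state 5 starting from transient state s. Then h(state 5) = 1 and h(state 3) = 0. By first-step analysis:
h(state 4) = 0.23·h(state 4) + 0.26·h(state 1) + 0.16·h(state 2) + 0.22·0 + 0.13·1
h(state 1) = 0.22·h(state 4) + 0.2·h(state 1) + 0.13·h(state 2) + 0.25·0 + 0.2·1
h(state 2) = 0.17·h(state 4) + 0.26·h(state 1) + 0.24·h(state 2) + 0.17·0 + 0.16·1
Solving: h(state 4) = 0.4099, h(state 1) = 0.4361, h(state 2) = 0.4514.
Starting from state 1, the probability is 0.4361.

0.4361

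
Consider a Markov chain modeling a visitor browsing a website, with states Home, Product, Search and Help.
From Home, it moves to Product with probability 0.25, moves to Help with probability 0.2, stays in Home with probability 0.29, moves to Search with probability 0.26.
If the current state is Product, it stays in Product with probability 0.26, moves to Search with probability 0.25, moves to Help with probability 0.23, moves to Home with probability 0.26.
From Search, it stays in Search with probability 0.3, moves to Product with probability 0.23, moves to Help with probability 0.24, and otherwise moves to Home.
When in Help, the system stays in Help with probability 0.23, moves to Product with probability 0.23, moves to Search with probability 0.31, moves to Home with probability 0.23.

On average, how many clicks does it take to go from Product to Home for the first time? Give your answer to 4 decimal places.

Let t(s) be the expected number of clicks to first reach Home from state s, with t(Home) = 0. Conditioning on the first click:
t(Product) = 1 + 0.26·t(Product) + 0.25·t(Search) + 0.23·t(Help)
t(Search) = 1 + 0.23·t(Product) + 0.3·t(Search) + 0.24·t(Help)
t(Help) = 1 + 0.23·t(Product) + 0.31·t(Search) + 0.23·t(Help)
Solving: t(Product) = 4.0870, t(Search) = 4.2174, t(Help) = 4.2174.
Expected clicks from Product to Home: 4.0870.

4.0870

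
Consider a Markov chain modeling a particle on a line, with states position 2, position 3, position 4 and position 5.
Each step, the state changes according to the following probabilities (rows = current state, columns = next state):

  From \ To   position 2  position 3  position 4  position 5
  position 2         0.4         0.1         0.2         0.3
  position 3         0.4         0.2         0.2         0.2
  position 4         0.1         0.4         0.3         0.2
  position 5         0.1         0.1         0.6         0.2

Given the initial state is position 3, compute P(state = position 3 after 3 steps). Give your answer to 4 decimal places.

Propagate the distribution vector 3 steps from position 3.
After 0 steps: (0.0000, 1.0000, 0.0000, 0.0000)
After 1 step: (0.4000, 0.2000, 0.2000, 0.2000)
After 2 steps: (0.2800, 0.1800, 0.3000, 0.2400)
After 3 steps: (0.2380, 0.2080, 0.3260, 0.2280)
P(in position 3 after 3 steps) = 0.2080

0.2080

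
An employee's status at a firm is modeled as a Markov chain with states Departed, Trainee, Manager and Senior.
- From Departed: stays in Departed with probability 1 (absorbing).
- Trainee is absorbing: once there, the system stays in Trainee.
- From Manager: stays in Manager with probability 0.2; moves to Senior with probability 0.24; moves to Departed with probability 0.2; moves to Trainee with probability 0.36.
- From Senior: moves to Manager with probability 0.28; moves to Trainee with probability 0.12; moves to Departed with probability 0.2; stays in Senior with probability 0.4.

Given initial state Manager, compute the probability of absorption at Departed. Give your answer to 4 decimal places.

Let h(s) be the probability of absorption at Departed starting from transient state s. Then h(Departed) = 1 and h(Trainee) = 0. By first-step analysis:
h(Manager) = 0.2·1 + 0.36·0 + 0.2·h(Manager) + 0.24·h(Senior)
h(Senior) = 0.2·1 + 0.12·0 + 0.28·h(Manager) + 0.4·h(Senior)
Solving: h(Manager) = 0.4070, h(Senior) = 0.5233.
Starting from Manager, the probability is 0.4070.

0.4070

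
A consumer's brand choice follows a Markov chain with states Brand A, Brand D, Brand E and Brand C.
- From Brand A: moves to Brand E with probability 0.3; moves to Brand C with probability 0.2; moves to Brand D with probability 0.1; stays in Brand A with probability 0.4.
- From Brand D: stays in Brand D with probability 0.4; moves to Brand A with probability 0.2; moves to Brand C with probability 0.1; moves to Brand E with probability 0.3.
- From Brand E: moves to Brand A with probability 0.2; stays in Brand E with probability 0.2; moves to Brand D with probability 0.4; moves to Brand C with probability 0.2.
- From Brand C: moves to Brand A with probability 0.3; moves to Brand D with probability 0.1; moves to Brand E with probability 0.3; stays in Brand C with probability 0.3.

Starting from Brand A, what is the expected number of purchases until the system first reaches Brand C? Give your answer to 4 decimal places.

Let t(s) be the expected number of purchases to first reach Brand C from state s, with t(Brand C) = 0. Conditioning on the first purchase:
t(Brand A) = 1 + 0.4·t(Brand A) + 0.1·t(Brand D) + 0.3·t(Brand E)
t(Brand D) = 1 + 0.2·t(Brand A) + 0.4·t(Brand D) + 0.3·t(Brand E)
t(Brand E) = 1 + 0.2·t(Brand A) + 0.4·t(Brand D) + 0.2·t(Brand E)
Solving: t(Brand A) = 5.7463, t(Brand D) = 6.5672, t(Brand E) = 5.9701.
Expected purchases from Brand A to Brand C: 5.7463.

5.7463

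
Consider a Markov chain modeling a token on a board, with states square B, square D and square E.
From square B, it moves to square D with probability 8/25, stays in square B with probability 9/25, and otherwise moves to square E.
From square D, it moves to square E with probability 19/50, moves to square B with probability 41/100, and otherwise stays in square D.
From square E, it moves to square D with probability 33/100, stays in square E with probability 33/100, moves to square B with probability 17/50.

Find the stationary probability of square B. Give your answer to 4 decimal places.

0.3678

Let the stationary distribution be π with π = πP and π_1 + π_2 + π_3 = 1.
π_1 = 0.36·π_1 + 0.41·π_2 + 0.34·π_3
π_2 = 0.32·π_1 + 0.21·π_2 + 0.33·π_3
Solving with the normalization constraint gives π = (0.3678, 0.2914, 0.3409).
So the stationary probability of square B is 0.3678.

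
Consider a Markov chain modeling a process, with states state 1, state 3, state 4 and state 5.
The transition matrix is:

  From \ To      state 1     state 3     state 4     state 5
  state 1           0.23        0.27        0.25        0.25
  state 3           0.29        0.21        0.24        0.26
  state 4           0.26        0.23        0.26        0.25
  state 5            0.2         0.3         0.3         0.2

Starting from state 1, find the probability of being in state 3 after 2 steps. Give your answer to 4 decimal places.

0.2513

Propagate the distribution vector 2 steps from state 1.
After 0 steps: (1.0000, 0.0000, 0.0000, 0.0000)
After 1 step: (0.2300, 0.2700, 0.2500, 0.2500)
After 2 steps: (0.2462, 0.2513, 0.2623, 0.2402)
P(in state 3 after 2 steps) = 0.2513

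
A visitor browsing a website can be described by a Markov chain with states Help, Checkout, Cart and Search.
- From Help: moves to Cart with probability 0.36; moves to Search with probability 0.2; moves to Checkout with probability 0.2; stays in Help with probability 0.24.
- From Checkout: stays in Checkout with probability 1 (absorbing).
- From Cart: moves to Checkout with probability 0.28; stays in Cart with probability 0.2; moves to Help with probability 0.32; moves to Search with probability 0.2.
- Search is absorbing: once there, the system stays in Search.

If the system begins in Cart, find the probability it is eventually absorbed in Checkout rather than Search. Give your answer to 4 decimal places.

Let h(s) be the probability of absorption at Checkout starting from transient state s. Then h(Checkout) = 1 and h(Search) = 0. By first-step analysis:
h(Help) = 0.24·h(Help) + 0.2·1 + 0.36·h(Cart) + 0.2·0
h(Cart) = 0.32·h(Help) + 0.28·1 + 0.2·h(Cart) + 0.2·0
Solving: h(Help) = 0.5292, h(Cart) = 0.5617.
Starting from Cart, the probability is 0.5617.

0.5617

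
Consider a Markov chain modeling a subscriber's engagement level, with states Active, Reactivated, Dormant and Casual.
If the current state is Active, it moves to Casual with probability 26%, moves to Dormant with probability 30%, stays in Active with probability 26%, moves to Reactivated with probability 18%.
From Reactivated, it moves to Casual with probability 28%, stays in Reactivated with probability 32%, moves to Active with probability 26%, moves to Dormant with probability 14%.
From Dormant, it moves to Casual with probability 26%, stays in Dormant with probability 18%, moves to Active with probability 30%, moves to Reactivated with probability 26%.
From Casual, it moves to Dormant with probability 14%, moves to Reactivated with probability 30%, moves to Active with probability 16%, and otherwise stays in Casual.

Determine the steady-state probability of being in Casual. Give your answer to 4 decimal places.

0.3086

Let the stationary distribution be π with π = πP and π_1 + π_2 + π_3 + π_4 = 1.
π_1 = 0.26·π_1 + 0.26·π_2 + 0.3·π_3 + 0.16·π_4
π_2 = 0.18·π_1 + 0.32·π_2 + 0.26·π_3 + 0.3·π_4
π_3 = 0.3·π_1 + 0.14·π_2 + 0.18·π_3 + 0.14·π_4
Solving with the normalization constraint gives π = (0.2366, 0.2696, 0.1853, 0.3086).
So the stationary probability of Casual is 0.3086.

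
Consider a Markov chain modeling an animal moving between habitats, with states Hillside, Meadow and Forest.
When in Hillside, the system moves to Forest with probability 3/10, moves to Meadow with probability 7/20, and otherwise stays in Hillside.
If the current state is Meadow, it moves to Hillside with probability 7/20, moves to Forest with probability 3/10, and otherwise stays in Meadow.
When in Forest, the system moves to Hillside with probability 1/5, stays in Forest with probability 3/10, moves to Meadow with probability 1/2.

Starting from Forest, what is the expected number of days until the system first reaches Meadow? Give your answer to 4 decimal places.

Let t(s) be the expected number of days to first reach Meadow from state s, with t(Meadow) = 0. Conditioning on the first day:
t(Hillside) = 1 + 0.35·t(Hillside) + 0.3·t(Forest)
t(Forest) = 1 + 0.2·t(Hillside) + 0.3·t(Forest)
Solving: t(Hillside) = 2.5316, t(Forest) = 2.1519.
Expected days from Forest to Meadow: 2.1519.

2.1519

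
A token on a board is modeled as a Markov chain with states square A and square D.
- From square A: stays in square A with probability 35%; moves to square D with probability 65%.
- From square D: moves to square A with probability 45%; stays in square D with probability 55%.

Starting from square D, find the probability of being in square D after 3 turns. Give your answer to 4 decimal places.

0.5905

Propagate the distribution vector 3 turns from square D.
After 0 turns: (0.0000, 1.0000)
After 1 turn: (0.4500, 0.5500)
After 2 turns: (0.4050, 0.5950)
After 3 turns: (0.4095, 0.5905)
P(in square D after 3 turns) = 0.5905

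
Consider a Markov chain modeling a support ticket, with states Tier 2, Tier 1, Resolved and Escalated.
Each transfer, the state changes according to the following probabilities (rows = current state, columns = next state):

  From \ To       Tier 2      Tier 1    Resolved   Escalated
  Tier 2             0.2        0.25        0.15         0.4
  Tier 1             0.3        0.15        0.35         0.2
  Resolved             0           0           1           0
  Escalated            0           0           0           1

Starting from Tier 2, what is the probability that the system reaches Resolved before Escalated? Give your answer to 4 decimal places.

Let h(s) be the probability of absorption at Resolved starting from transient state s. Then h(Resolved) = 1 and h(Escalated) = 0. By first-step analysis:
h(Tier 2) = 0.2·h(Tier 2) + 0.25·h(Tier 1) + 0.15·1 + 0.4·0
h(Tier 1) = 0.3·h(Tier 2) + 0.15·h(Tier 1) + 0.35·1 + 0.2·0
Solving: h(Tier 2) = 0.3554, h(Tier 1) = 0.5372.
Starting from Tier 2, the probability is 0.3554.

0.3554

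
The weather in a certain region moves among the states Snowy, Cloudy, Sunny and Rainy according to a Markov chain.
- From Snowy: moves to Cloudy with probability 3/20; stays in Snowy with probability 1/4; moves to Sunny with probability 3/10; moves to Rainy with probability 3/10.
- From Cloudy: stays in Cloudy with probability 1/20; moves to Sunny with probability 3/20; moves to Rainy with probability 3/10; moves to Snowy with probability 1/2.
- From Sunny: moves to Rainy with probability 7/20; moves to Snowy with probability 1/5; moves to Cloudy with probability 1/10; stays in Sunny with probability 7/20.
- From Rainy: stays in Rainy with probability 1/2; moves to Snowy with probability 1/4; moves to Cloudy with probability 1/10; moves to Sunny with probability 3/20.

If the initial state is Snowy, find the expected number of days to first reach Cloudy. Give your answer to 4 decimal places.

Let t(s) be the expected number of days to first reach Cloudy from state s, with t(Cloudy) = 0. Conditioning on the first day:
t(Snowy) = 1 + 0.25·t(Snowy) + 0.3·t(Sunny) + 0.3·t(Rainy)
t(Sunny) = 1 + 0.2·t(Snowy) + 0.35·t(Sunny) + 0.35·t(Rainy)
t(Rainy) = 1 + 0.25·t(Snowy) + 0.15·t(Sunny) + 0.5·t(Rainy)
Solving: t(Snowy) = 8.4924, t(Sunny) = 8.9627, t(Rainy) = 8.9350.
Expected days from Snowy to Cloudy: 8.4924.

8.4924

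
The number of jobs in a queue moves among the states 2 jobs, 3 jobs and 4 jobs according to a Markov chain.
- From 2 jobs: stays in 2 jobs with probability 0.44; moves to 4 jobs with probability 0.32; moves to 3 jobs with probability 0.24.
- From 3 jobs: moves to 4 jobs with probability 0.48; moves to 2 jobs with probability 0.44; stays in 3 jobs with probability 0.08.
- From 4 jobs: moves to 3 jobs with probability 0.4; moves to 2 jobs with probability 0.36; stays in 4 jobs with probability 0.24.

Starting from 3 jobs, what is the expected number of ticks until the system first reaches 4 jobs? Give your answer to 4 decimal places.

Let t(s) be the expected number of ticks to first reach 4 jobs from state s, with t(4 jobs) = 0. Conditioning on the first tick:
t(2 jobs) = 1 + 0.44·t(2 jobs) + 0.24·t(3 jobs)
t(3 jobs) = 1 + 0.44·t(2 jobs) + 0.08·t(3 jobs)
Solving: t(2 jobs) = 2.8320, t(3 jobs) = 2.4414.
Expected ticks from 3 jobs to 4 jobs: 2.4414.

2.4414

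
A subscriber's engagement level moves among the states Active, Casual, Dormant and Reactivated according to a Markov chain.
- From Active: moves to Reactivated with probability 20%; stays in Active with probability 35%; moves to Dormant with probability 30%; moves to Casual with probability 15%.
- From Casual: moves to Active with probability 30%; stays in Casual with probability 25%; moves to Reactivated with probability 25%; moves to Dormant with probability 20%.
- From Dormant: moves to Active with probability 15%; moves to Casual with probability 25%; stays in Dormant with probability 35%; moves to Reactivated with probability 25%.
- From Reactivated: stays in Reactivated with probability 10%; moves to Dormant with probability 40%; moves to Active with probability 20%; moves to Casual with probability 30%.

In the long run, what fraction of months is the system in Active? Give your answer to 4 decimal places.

Let the stationary distribution be π with π = πP and π_1 + π_2 + π_3 + π_4 = 1.
π_1 = 0.35·π_1 + 0.3·π_2 + 0.15·π_3 + 0.2·π_4
π_2 = 0.15·π_1 + 0.25·π_2 + 0.25·π_3 + 0.3·π_4
π_3 = 0.3·π_1 + 0.2·π_2 + 0.35·π_3 + 0.4·π_4
Solving with the normalization constraint gives π = (0.2446, 0.2359, 0.3127, 0.2068).
So the stationary probability of Active is 0.2446.

0.2446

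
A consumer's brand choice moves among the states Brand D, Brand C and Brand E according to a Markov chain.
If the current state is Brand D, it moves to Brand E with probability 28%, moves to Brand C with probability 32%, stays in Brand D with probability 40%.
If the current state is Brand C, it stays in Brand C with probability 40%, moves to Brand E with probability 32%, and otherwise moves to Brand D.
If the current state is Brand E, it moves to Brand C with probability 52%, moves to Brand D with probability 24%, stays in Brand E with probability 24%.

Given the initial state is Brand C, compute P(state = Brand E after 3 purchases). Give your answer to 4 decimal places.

Propagate the distribution vector 3 purchases from Brand C.
After 0 purchases: (0.0000, 1.0000, 0.0000)
After 1 purchase: (0.2800, 0.4000, 0.3200)
After 2 purchases: (0.3008, 0.4160, 0.2832)
After 3 purchases: (0.3048, 0.4099, 0.2853)
P(in Brand E after 3 purchases) = 0.2853

0.2853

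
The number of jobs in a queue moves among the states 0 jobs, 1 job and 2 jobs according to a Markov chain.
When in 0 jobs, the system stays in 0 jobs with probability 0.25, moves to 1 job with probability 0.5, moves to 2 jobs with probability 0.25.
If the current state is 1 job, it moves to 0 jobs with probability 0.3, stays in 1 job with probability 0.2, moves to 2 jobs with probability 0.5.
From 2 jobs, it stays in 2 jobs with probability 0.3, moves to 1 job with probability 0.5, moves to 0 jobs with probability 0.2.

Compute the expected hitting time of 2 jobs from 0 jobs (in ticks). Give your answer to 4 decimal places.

Let t(s) be the expected number of ticks to first reach 2 jobs from state s, with t(2 jobs) = 0. Conditioning on the first tick:
t(0 jobs) = 1 + 0.25·t(0 jobs) + 0.5·t(1 job)
t(1 job) = 1 + 0.3·t(0 jobs) + 0.2·t(1 job)
Solving: t(0 jobs) = 2.8889, t(1 job) = 2.3333.
Expected ticks from 0 jobs to 2 jobs: 2.8889.

2.8889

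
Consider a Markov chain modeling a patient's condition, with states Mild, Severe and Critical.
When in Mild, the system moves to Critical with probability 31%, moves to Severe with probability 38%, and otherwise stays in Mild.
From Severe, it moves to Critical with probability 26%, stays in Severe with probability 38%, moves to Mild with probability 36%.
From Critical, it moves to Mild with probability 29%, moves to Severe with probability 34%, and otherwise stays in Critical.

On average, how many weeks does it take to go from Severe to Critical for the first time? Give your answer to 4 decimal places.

Let t(s) be the expected number of weeks to first reach Critical from state s, with t(Critical) = 0. Conditioning on the first week:
t(Mild) = 1 + 0.31·t(Mild) + 0.38·t(Severe)
t(Severe) = 1 + 0.36·t(Mild) + 0.38·t(Severe)
Solving: t(Mild) = 3.4364, t(Severe) = 3.6082.
Expected weeks from Severe to Critical: 3.6082.

3.6082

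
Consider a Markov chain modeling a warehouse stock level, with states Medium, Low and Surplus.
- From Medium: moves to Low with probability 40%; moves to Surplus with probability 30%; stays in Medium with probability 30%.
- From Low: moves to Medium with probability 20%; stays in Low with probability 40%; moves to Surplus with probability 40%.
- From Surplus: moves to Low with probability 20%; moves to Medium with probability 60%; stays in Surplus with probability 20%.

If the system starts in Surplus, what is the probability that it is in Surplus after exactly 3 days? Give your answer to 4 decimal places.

Propagate the distribution vector 3 days from Surplus.
After 0 days: (0.0000, 0.0000, 1.0000)
After 1 day: (0.6000, 0.2000, 0.2000)
After 2 days: (0.3400, 0.3600, 0.3000)
After 3 days: (0.3540, 0.3400, 0.3060)
P(in Surplus after 3 days) = 0.3060

0.3060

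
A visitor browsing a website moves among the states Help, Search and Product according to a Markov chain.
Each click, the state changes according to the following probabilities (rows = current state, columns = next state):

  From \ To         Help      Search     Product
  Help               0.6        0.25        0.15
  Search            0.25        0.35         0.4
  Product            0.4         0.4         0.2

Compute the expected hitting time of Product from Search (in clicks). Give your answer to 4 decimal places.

3.2911

Let t(s) be the expected number of clicks to first reach Product from state s, with t(Product) = 0. Conditioning on the first click:
t(Help) = 1 + 0.6·t(Help) + 0.25·t(Search)
t(Search) = 1 + 0.25·t(Help) + 0.35·t(Search)
Solving: t(Help) = 4.5570, t(Search) = 3.2911.
Expected clicks from Search to Product: 3.2911.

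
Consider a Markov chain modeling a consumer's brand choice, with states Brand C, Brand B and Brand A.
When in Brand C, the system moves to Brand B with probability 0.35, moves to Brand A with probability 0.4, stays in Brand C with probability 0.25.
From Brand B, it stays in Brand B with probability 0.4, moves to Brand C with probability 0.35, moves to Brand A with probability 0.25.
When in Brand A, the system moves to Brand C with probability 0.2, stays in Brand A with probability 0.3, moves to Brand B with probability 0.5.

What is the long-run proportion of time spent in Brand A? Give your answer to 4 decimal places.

Let the stationary distribution be π with π = πP and π_1 + π_2 + π_3 = 1.
π_1 = 0.25·π_1 + 0.35·π_2 + 0.2·π_3
π_2 = 0.35·π_1 + 0.4·π_2 + 0.5·π_3
Solving with the normalization constraint gives π = (0.2763, 0.4169, 0.3068).
So the stationary probability of Brand A is 0.3068.

0.3068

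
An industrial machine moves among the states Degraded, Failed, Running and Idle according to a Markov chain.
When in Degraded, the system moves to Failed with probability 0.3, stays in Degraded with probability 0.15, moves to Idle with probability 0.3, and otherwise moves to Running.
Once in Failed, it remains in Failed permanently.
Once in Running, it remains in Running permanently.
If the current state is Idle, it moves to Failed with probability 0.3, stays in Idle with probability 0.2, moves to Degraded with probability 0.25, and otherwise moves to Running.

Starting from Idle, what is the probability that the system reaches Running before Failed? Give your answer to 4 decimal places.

0.4545

Let h(s) be the probability of absorption at Running starting from transient state s. Then h(Running) = 1 and h(Failed) = 0. By first-step analysis:
h(Degraded) = 0.15·h(Degraded) + 0.3·0 + 0.25·1 + 0.3·h(Idle)
h(Idle) = 0.25·h(Degraded) + 0.3·0 + 0.25·1 + 0.2·h(Idle)
Solving: h(Degraded) = 0.4545, h(Idle) = 0.4545.
Starting from Idle, the probability is 0.4545.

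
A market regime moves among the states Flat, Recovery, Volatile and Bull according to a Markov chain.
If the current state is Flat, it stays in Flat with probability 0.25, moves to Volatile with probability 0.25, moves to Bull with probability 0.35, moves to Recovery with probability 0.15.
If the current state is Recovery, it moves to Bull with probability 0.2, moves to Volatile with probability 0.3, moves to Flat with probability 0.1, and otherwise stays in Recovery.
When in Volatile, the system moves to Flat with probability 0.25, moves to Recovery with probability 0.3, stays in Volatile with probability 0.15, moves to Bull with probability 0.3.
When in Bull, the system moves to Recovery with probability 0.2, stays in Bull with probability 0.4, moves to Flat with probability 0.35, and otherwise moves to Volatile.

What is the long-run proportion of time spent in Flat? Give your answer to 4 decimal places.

0.2432

Let the stationary distribution be π with π = πP and π_1 + π_2 + π_3 + π_4 = 1.
π_1 = 0.25·π_1 + 0.1·π_2 + 0.25·π_3 + 0.35·π_4
π_2 = 0.15·π_1 + 0.4·π_2 + 0.3·π_3 + 0.2·π_4
π_3 = 0.25·π_1 + 0.3·π_2 + 0.15·π_3 + 0.05·π_4
Solving with the normalization constraint gives π = (0.2432, 0.2574, 0.1811, 0.3182).
So the stationary probability of Flat is 0.2432.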